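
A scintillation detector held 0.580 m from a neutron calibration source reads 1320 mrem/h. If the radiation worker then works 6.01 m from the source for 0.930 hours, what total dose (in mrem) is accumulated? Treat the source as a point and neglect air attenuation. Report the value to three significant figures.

11.4 mrem

Applying the 1/r² law, rate at 6.01 m:
1320 × (0.580/6.01)² = 1320 × 0.009313 = 12.29 mrem/h.
Dose = rate × time = 12.29 mrem/h × 0.9300 h = 11.43 mrem.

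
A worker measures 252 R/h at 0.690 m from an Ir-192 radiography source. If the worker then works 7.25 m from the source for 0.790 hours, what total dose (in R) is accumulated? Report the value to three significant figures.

Applying the 1/r² law, rate at 7.25 m:
252 × (0.690/7.25)² = 252 × 0.009058 = 2.283 R/h.
Dose = rate × time = 2.283 R/h × 0.7900 h = 1.804 R.

1.80 R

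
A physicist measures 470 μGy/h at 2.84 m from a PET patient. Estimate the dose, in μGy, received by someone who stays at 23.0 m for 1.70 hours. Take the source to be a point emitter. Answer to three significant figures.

Since intensity falls as 1/r², rate at 23.0 m:
(2.84/23.0)² = 0.01525, so 470 × 0.01525 = 7.167 μGy/h.
Dose = rate × time = 7.167 μGy/h × 1.700 h = 12.18 μGy.

12.2 μGy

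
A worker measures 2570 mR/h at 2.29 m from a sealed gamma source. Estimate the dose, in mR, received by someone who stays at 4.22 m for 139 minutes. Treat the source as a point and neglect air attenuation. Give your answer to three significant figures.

Applying the 1/r² law, rate at 4.22 m:
2570 × (2.29/4.22)² = 2570 × 0.2945 = 756.9 mR/h.
Dose = rate × time = 756.9 mR/h × 2.317 h = 1754 mR.

1750 mR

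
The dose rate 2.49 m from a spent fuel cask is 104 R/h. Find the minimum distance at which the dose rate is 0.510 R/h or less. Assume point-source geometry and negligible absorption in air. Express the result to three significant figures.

Since intensity falls as 1/r², d₂ = d₁·√(I₁/I₂).
I₁/I₂ = 104/0.510 = 203.9, so d₂ = 2.49 × √203.9 = 35.56 m.

35.6 m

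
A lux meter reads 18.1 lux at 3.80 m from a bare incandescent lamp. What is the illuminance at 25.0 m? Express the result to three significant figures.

0.418 lux

Since intensity falls as 1/r², the rate at 25.0 m is
18.1 × (3.80/25.0)² = 18.1 × 0.02310 = 0.4181 lux.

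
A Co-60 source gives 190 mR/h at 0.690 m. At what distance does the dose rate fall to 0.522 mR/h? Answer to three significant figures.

Applying the 1/r² law, d₂ = d₁·√(I₁/I₂).
I₁/I₂ = 190/0.522 = 364.0, so d₂ = 0.690 × √364.0 = 13.16 m.

13.2 m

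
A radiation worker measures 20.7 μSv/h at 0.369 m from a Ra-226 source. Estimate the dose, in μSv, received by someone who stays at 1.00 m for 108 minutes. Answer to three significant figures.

5.07 μSv

By the inverse-square law, rate at 1.00 m:
(0.369/1.00)² = 0.1362, so 20.7 × 0.1362 = 2.819 μSv/h.
Dose = rate × time = 2.819 μSv/h × 1.800 h = 5.074 μSv.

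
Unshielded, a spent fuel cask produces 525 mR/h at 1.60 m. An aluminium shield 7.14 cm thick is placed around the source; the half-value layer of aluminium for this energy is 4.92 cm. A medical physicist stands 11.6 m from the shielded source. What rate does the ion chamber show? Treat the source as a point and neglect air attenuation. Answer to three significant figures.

Distance alone: 525 × (1.60/11.6)² = 525 × 0.01902 = 9.986 mR/h.
Shield: 7.14/4.92 = 1.451 half-value layers → attenuation 2^(−1.451) = 0.3658.
Combined: 9.986 × 0.3658 = 3.653 mR/h.

3.65 mR/h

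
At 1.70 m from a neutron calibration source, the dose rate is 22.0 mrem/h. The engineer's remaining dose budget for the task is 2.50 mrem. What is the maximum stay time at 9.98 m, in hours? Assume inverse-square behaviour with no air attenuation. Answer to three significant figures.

Intensity scales as (d₁/d₂)², so rate at 9.98 m:
22.0 × (1.70/9.98)² = 22.0 × 0.02902 = 0.6384 mrem/h.
Stay time = 2.50 mrem ÷ 0.6384 mrem/h = 3.916 h.

3.92 h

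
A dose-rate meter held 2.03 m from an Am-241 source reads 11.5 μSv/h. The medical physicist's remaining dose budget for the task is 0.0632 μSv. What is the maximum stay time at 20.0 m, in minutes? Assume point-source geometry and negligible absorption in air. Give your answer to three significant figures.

Using I₁d₁² = I₂d₂², rate at 20.0 m:
(2.03/20.0)² = 0.01030, so 11.5 × 0.01030 = 0.1184 μSv/h.
Stay time = 0.0632 μSv ÷ 0.1184 μSv/h = 0.5338 h = 32.03 min.

32.0 min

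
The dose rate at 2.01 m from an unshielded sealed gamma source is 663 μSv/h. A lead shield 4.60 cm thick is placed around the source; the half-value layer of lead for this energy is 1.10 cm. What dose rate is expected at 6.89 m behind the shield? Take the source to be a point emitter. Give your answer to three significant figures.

3.11 μSv/h

Distance alone: (2.01/6.89)² = 0.08510, so 663 × 0.08510 = 56.42 μSv/h.
Shield: 4.60/1.10 = 4.182 half-value layers → attenuation 2^(−4.182) = 0.05509.
Combined: 56.42 × 0.05509 = 3.108 μSv/h.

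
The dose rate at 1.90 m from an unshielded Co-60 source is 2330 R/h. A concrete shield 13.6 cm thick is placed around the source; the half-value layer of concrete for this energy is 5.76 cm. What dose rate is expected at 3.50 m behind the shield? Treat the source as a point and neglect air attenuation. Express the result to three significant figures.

Distance alone: (1.90/3.50)² = 0.2947, so 2330 × 0.2947 = 686.7 R/h.
Shield: 13.6/5.76 = 2.361 half-value layers → attenuation 2^(−2.361) = 0.1947.
Combined: 686.7 × 0.1947 = 133.7 R/h.

134 R/h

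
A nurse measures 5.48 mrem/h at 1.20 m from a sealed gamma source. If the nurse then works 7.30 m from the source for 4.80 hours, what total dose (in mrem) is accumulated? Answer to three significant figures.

Using I₁d₁² = I₂d₂², rate at 7.30 m:
(1.20/7.30)² = 0.02702, so 5.48 × 0.02702 = 0.1481 mrem/h.
Dose = rate × time = 0.1481 mrem/h × 4.800 h = 0.7109 mrem.

0.711 mrem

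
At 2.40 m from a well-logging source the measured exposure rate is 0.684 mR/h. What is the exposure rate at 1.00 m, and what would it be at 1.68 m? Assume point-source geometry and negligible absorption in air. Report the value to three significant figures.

3.94 mR/h; 1.40 mR/h

Since intensity falls as 1/r²,
At 1.00 m: 0.684 × (2.40/1.00)² = 0.684 × 5.760 = 3.940 mR/h
At 1.68 m: 3.940 × (1.00/1.68)² = 3.940 × 0.3543 = 1.396 mR/h.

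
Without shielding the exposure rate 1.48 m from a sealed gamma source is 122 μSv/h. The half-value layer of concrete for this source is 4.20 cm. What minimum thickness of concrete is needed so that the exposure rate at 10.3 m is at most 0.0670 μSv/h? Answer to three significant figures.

At 10.3 m, distance alone gives 122 × (1.48/10.3)² = 122 × 0.02065 = 2.519 μSv/h.
Further attenuation needed: 2.519/0.0670 = 37.60.
n = log₂(37.60) = 5.233 half-value layers.
Thickness = 5.233 × 4.20 cm = 21.98 cm.

22.0 cm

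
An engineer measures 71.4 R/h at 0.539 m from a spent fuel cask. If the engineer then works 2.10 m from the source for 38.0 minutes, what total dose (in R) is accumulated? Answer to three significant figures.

Applying the 1/r² law, rate at 2.10 m:
(0.539/2.10)² = 0.06588, so 71.4 × 0.06588 = 4.704 R/h.
Dose = rate × time = 4.704 R/h × 0.6333 h = 2.979 R.

2.98 R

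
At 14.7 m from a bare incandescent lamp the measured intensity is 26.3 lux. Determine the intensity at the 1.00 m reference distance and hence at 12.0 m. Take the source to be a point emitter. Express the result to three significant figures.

5680 lux; 39.5 lux

Using I₁d₁² = I₂d₂²,
At 1.00 m: (14.7/1.00)² = 216.1, so 26.3 × 216.1 = 5683 lux
At 12.0 m: 5683 × (1.00/12.0)² = 5683 × 0.006944 = 39.46 lux.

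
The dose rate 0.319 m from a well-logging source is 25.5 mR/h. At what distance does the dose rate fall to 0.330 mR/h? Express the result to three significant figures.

Since intensity falls as 1/r², d₂ = d₁·√(I₁/I₂).
I₁/I₂ = 25.5/0.330 = 77.27, so d₂ = 0.319 × √77.27 = 2.804 m.

2.80 m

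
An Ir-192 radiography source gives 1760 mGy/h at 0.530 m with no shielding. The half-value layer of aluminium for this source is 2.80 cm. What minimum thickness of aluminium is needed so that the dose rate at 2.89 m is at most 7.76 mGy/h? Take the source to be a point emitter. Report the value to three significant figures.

8.21 cm

At 2.89 m, distance alone gives 1760 × (0.530/2.89)² = 1760 × 0.03363 = 59.19 mGy/h.
Further attenuation needed: 59.19/7.76 = 7.628.
n = log₂(7.628) = 2.931 half-value layers.
Thickness = 2.931 × 2.80 cm = 8.207 cm.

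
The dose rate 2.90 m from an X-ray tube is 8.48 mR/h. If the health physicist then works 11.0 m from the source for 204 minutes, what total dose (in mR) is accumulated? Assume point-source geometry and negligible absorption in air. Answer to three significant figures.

Intensity scales as (d₁/d₂)², so rate at 11.0 m:
8.48 × (2.90/11.0)² = 8.48 × 0.06950 = 0.5894 mR/h.
Dose = rate × time = 0.5894 mR/h × 3.400 h = 2.004 mR.

2.00 mR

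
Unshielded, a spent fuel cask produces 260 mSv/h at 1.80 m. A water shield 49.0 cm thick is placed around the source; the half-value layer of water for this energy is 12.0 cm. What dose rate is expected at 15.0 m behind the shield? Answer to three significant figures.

0.221 mSv/h

Distance alone: (1.80/15.0)² = 0.01440, so 260 × 0.01440 = 3.744 mSv/h.
Shield: 49.0/12.0 = 4.083 half-value layers → attenuation 2^(−4.083) = 0.05901.
Combined: 3.744 × 0.05901 = 0.2209 mSv/h.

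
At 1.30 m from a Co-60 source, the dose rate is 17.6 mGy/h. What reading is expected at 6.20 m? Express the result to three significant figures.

0.774 mGy/h

Intensity scales as (d₁/d₂)², so the rate at 6.20 m is
(1.30/6.20)² = 0.04396, so 17.6 × 0.04396 = 0.7737 mGy/h.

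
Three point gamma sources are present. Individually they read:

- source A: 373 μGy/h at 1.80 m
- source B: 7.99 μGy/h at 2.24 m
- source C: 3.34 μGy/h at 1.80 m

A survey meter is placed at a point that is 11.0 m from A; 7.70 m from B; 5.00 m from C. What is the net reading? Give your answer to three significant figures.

11.1 μGy/h

By superposition, sum each source's inverse-square contribution:
A: 373 × (1.80/11.0)² = 9.988 μGy/h
B: 7.99 × (2.24/7.70)² = 0.6762 μGy/h
C: 3.34 × (1.80/5.00)² = 0.4329 μGy/h
Total = 9.988 + 0.6762 + 0.4329 = 11.10 μGy/h.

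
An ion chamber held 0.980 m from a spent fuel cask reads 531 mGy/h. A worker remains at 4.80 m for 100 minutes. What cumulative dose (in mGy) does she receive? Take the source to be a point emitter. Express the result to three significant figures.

By the inverse-square law, rate at 4.80 m:
531 × (0.980/4.80)² = 531 × 0.04168 = 22.13 mGy/h.
Dose = rate × time = 22.13 mGy/h × 1.667 h = 36.89 mGy.

36.9 mGy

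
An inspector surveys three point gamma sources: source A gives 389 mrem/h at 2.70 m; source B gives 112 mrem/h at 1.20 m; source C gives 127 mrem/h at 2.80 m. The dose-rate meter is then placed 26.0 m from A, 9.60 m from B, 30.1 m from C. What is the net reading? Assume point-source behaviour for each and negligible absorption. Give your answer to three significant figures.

Each source contributes Iᵢ·(dᵢ/rᵢ)²; contributions add.
A: 389 × (2.70/26.0)² = 4.195 mrem/h
B: 112 × (1.20/9.60)² = 1.750 mrem/h
C: 127 × (2.80/30.1)² = 1.099 mrem/h
Total = 4.195 + 1.750 + 1.099 = 7.044 mrem/h.

7.04 mrem/h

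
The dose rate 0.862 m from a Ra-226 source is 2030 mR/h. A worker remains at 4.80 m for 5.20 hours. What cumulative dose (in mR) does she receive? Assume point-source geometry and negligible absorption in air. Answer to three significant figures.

340 mR

Using I₁d₁² = I₂d₂², rate at 4.80 m:
(0.862/4.80)² = 0.03225, so 2030 × 0.03225 = 65.47 mR/h.
Dose = rate × time = 65.47 mR/h × 5.200 h = 340.4 mR.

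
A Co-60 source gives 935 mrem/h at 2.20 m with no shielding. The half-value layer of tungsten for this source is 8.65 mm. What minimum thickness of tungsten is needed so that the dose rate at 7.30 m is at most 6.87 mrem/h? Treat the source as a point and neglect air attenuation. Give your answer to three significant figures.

31.4 mm

At 7.30 m, distance alone gives (2.20/7.30)² = 0.09082, so 935 × 0.09082 = 84.92 mrem/h.
Further attenuation needed: 84.92/6.87 = 12.36.
n = log₂(12.36) = 3.628 half-value layers.
Thickness = 3.628 × 8.65 mm = 31.38 mm.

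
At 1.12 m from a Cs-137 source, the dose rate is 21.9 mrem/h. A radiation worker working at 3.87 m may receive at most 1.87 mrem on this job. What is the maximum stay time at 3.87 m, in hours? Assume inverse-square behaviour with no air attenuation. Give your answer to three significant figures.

Intensity scales as (d₁/d₂)², so rate at 3.87 m:
21.9 × (1.12/3.87)² = 21.9 × 0.08376 = 1.834 mrem/h.
Stay time = 1.87 mrem ÷ 1.834 mrem/h = 1.020 h.

1.02 h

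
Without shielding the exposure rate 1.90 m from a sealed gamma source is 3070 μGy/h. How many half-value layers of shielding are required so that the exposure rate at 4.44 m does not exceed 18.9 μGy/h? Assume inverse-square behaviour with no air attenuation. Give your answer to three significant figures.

4.89 half-value layers

At 4.44 m, distance alone gives (1.90/4.44)² = 0.1831, so 3070 × 0.1831 = 562.1 μGy/h.
Further attenuation needed: 562.1/18.9 = 29.74.
n = log₂(29.74) = 4.894 half-value layers.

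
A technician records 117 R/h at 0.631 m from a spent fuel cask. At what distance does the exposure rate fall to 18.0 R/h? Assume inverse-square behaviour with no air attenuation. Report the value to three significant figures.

1.61 m

Applying the 1/r² law, d₂ = d₁·√(I₁/I₂).
I₁/I₂ = 117/18.0 = 6.500, so d₂ = 0.631 × √6.500 = 1.609 m.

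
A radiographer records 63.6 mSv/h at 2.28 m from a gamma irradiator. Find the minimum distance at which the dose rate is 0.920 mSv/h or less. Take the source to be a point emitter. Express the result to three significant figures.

19.0 m

Intensity scales as (d₁/d₂)², so d₂ = d₁·√(I₁/I₂).
I₁/I₂ = 63.6/0.920 = 69.13, so d₂ = 2.28 × √69.13 = 18.96 m.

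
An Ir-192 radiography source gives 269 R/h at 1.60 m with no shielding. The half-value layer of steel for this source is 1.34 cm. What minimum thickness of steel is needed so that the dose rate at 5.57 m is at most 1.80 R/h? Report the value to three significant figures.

At 5.57 m, distance alone gives 269 × (1.60/5.57)² = 269 × 0.08251 = 22.20 R/h.
Further attenuation needed: 22.20/1.80 = 12.33.
n = log₂(12.33) = 3.624 half-value layers.
Thickness = 3.624 × 1.34 cm = 4.856 cm.

4.86 cm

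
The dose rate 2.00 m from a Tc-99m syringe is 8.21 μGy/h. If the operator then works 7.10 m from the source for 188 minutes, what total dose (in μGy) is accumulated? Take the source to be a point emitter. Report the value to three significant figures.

2.04 μGy

Applying the 1/r² law, rate at 7.10 m:
8.21 × (2.00/7.10)² = 8.21 × 0.07935 = 0.6515 μGy/h.
Dose = rate × time = 0.6515 μGy/h × 3.133 h = 2.041 μGy.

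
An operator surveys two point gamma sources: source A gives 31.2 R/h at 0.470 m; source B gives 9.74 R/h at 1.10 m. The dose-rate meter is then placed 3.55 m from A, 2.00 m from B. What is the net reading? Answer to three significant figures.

Each source contributes Iᵢ·(dᵢ/rᵢ)²; contributions add.
A: 31.2 × (0.470/3.55)² = 0.5469 R/h
B: 9.74 × (1.10/2.00)² = 2.946 R/h
Total = 0.5469 + 2.946 = 3.493 R/h.

3.49 R/h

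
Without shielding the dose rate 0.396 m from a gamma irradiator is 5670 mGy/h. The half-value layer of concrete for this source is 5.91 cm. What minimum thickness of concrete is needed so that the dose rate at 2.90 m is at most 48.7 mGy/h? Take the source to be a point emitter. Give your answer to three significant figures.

At 2.90 m, distance alone gives (0.396/2.90)² = 0.01865, so 5670 × 0.01865 = 105.7 mGy/h.
Further attenuation needed: 105.7/48.7 = 2.170.
n = log₂(2.170) = 1.118 half-value layers.
Thickness = 1.118 × 5.91 cm = 6.607 cm.

6.61 cm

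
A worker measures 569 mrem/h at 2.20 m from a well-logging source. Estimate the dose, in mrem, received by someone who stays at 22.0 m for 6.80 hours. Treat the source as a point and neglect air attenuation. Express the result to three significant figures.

Using I₁d₁² = I₂d₂², rate at 22.0 m:
(2.20/22.0)² = 0.01000, so 569 × 0.01000 = 5.690 mrem/h.
Dose = rate × time = 5.690 mrem/h × 6.800 h = 38.69 mrem.

38.7 mrem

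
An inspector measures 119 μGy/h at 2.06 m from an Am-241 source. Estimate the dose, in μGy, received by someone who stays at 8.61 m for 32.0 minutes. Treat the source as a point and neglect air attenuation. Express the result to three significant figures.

3.63 μGy

Using I₁d₁² = I₂d₂², rate at 8.61 m:
119 × (2.06/8.61)² = 119 × 0.05724 = 6.812 μGy/h.
Dose = rate × time = 6.812 μGy/h × 0.5333 h = 3.633 μGy.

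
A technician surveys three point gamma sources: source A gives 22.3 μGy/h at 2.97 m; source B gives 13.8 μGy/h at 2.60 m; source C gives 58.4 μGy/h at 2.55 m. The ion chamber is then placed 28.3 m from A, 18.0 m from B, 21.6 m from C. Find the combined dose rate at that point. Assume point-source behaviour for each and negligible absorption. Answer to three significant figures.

1.35 μGy/h

Each source contributes Iᵢ·(dᵢ/rᵢ)²; contributions add.
A: 22.3 × (2.97/28.3)² = 0.2456 μGy/h
B: 13.8 × (2.60/18.0)² = 0.2879 μGy/h
C: 58.4 × (2.55/21.6)² = 0.8139 μGy/h
Total = 0.2456 + 0.2879 + 0.8139 = 1.347 μGy/h.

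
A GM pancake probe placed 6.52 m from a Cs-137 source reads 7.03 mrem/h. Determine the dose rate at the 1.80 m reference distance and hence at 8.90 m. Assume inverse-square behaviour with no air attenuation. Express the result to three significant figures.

92.2 mrem/h; 3.77 mrem/h

Applying the 1/r² law,
At 1.80 m: (6.52/1.80)² = 13.12, so 7.03 × 13.12 = 92.23 mrem/h
At 8.90 m: 92.23 × (1.80/8.90)² = 92.23 × 0.04090 = 3.772 mrem/h.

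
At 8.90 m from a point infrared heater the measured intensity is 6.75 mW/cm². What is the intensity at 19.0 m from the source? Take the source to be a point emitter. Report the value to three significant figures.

Since intensity falls as 1/r², scaling from 8.90 m to 19.0 m:
(8.90/19.0)² = 0.2194, so 6.75 × 0.2194 = 1.481 mW/cm².

1.48 mW/cm²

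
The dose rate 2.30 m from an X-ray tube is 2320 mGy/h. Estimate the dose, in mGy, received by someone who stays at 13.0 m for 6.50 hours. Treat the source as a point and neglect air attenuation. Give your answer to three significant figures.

472 mGy

Since intensity falls as 1/r², rate at 13.0 m:
(2.30/13.0)² = 0.03130, so 2320 × 0.03130 = 72.62 mGy/h.
Dose = rate × time = 72.62 mGy/h × 6.500 h = 472.0 mGy.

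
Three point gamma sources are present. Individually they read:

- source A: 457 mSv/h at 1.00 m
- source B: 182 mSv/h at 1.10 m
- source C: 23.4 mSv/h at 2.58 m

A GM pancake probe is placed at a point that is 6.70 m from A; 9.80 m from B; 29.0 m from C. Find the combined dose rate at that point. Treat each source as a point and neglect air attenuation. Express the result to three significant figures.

12.7 mSv/h

Each source contributes Iᵢ·(dᵢ/rᵢ)²; contributions add.
A: 457 × (1.00/6.70)² = 10.18 mSv/h
B: 182 × (1.10/9.80)² = 2.293 mSv/h
C: 23.4 × (2.58/29.0)² = 0.1852 mSv/h
Total = 10.18 + 2.293 + 0.1852 = 12.66 mSv/h.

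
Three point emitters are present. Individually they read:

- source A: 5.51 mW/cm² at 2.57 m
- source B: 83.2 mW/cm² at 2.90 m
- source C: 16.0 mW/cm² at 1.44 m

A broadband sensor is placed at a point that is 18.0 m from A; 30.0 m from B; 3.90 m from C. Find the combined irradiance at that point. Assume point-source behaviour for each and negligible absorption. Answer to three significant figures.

Each source contributes Iᵢ·(dᵢ/rᵢ)²; contributions add.
A: 5.51 × (2.57/18.0)² = 0.1123 mW/cm²
B: 83.2 × (2.90/30.0)² = 0.7775 mW/cm²
C: 16.0 × (1.44/3.90)² = 2.181 mW/cm²
Total = 0.1123 + 0.7775 + 2.181 = 3.071 mW/cm².

3.07 mW/cm²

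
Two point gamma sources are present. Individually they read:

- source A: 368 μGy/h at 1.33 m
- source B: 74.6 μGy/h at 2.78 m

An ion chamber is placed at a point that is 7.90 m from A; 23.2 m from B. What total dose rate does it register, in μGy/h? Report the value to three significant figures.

11.5 μGy/h

By superposition, sum each source's inverse-square contribution:
A: 368 × (1.33/7.90)² = 10.43 μGy/h
B: 74.6 × (2.78/23.2)² = 1.071 μGy/h
Total = 10.43 + 1.071 = 11.50 μGy/h.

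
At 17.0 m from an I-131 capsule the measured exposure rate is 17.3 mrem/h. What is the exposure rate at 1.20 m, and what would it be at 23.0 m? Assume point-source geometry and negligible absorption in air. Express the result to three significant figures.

Since intensity falls as 1/r²,
At 1.20 m: (17.0/1.20)² = 200.7, so 17.3 × 200.7 = 3472 mrem/h
At 23.0 m: 3472 × (1.20/23.0)² = 3472 × 0.002722 = 9.451 mrem/h.

3470 mrem/h; 9.45 mrem/h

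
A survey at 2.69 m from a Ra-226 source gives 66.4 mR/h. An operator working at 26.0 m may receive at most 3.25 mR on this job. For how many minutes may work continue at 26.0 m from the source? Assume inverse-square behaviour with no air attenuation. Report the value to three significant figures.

Using I₁d₁² = I₂d₂², rate at 26.0 m:
(2.69/26.0)² = 0.01070, so 66.4 × 0.01070 = 0.7105 mR/h.
Stay time = 3.25 mR ÷ 0.7105 mR/h = 4.574 h = 274.4 min.

274 min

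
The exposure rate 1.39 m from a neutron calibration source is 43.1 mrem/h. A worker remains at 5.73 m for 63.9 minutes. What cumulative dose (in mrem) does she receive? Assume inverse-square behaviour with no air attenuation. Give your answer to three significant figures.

Applying the 1/r² law, rate at 5.73 m:
(1.39/5.73)² = 0.05885, so 43.1 × 0.05885 = 2.536 mrem/h.
Dose = rate × time = 2.536 mrem/h × 1.065 h = 2.701 mrem.

2.70 mrem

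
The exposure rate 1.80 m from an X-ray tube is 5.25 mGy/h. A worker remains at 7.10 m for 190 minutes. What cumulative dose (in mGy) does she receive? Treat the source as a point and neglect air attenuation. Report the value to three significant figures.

1.07 mGy

Since intensity falls as 1/r², rate at 7.10 m:
(1.80/7.10)² = 0.06427, so 5.25 × 0.06427 = 0.3374 mGy/h.
Dose = rate × time = 0.3374 mGy/h × 3.167 h = 1.069 mGy.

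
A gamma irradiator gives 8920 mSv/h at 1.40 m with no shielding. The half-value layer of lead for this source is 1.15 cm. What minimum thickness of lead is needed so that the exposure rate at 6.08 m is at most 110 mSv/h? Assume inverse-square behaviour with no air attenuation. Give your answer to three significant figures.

2.42 cm

At 6.08 m, distance alone gives (1.40/6.08)² = 0.05302, so 8920 × 0.05302 = 472.9 mSv/h.
Further attenuation needed: 472.9/110 = 4.299.
n = log₂(4.299) = 2.104 half-value layers.
Thickness = 2.104 × 1.15 cm = 2.420 cm.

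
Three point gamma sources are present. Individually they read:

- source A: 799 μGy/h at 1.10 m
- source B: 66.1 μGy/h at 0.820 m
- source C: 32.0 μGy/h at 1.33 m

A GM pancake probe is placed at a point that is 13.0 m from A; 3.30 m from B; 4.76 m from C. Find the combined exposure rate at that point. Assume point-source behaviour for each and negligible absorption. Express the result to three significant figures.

Each source contributes Iᵢ·(dᵢ/rᵢ)²; contributions add.
A: 799 × (1.10/13.0)² = 5.721 μGy/h
B: 66.1 × (0.820/3.30)² = 4.081 μGy/h
C: 32.0 × (1.33/4.76)² = 2.498 μGy/h
Total = 5.721 + 4.081 + 2.498 = 12.30 μGy/h.

12.3 μGy/h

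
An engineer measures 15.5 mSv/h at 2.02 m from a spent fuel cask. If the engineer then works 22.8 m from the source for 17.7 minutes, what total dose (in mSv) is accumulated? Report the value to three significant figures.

0.0359 mSv

Intensity scales as (d₁/d₂)², so rate at 22.8 m:
15.5 × (2.02/22.8)² = 15.5 × 0.007849 = 0.1217 mSv/h.
Dose = rate × time = 0.1217 mSv/h × 0.2950 h = 0.03590 mSv.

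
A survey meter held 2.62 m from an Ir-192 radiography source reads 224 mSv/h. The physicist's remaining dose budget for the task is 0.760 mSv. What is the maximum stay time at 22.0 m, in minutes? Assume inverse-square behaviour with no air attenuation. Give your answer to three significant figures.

By the inverse-square law, rate at 22.0 m:
224 × (2.62/22.0)² = 224 × 0.01418 = 3.176 mSv/h.
Stay time = 0.760 mSv ÷ 3.176 mSv/h = 0.2393 h = 14.36 min.

14.4 min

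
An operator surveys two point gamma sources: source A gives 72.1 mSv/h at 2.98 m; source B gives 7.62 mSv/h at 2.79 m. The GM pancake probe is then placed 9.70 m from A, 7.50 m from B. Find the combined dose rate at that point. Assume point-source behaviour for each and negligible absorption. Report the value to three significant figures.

By superposition, sum each source's inverse-square contribution:
A: 72.1 × (2.98/9.70)² = 6.805 mSv/h
B: 7.62 × (2.79/7.50)² = 1.054 mSv/h
Total = 6.805 + 1.054 = 7.859 mSv/h.

7.86 mSv/h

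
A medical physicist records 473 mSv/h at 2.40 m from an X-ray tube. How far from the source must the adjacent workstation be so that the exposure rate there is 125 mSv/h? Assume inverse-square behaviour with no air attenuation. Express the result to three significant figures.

Since intensity falls as 1/r², d₂ = d₁·√(I₁/I₂).
I₁/I₂ = 473/125 = 3.784, so d₂ = 2.40 × √3.784 = 4.669 m.

4.67 m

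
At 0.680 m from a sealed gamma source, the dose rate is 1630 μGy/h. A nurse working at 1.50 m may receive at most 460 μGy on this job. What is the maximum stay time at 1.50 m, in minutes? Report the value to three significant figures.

Intensity scales as (d₁/d₂)², so rate at 1.50 m:
(0.680/1.50)² = 0.2055, so 1630 × 0.2055 = 335.0 μGy/h.
Stay time = 460 μGy ÷ 335.0 μGy/h = 1.373 h = 82.38 min.

82.4 min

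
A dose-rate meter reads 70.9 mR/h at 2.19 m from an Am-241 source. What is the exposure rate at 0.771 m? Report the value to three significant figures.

572 mR/h

By the inverse-square law, the rate at 0.771 m is
70.9 × (2.19/0.771)² = 70.9 × 8.068 = 572.0 mR/h.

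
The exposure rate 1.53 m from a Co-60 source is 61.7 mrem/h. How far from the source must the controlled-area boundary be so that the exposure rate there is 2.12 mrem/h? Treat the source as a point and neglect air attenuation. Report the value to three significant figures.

8.25 m

By the inverse-square law, d₂ = d₁·√(I₁/I₂).
I₁/I₂ = 61.7/2.12 = 29.10, so d₂ = 1.53 × √29.10 = 8.253 m.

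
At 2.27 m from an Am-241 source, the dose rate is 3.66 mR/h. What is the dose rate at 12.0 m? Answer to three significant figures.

Applying the 1/r² law, the rate at 12.0 m is
(2.27/12.0)² = 0.03578, so 3.66 × 0.03578 = 0.1310 mR/h.

0.131 mR/h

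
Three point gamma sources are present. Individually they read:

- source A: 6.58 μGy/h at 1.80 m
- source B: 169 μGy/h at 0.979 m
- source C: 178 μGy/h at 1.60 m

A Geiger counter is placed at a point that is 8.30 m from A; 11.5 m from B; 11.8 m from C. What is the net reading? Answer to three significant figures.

4.81 μGy/h

By superposition, sum each source's inverse-square contribution:
A: 6.58 × (1.80/8.30)² = 0.3095 μGy/h
B: 169 × (0.979/11.5)² = 1.225 μGy/h
C: 178 × (1.60/11.8)² = 3.273 μGy/h
Total = 0.3095 + 1.225 + 3.273 = 4.808 μGy/h.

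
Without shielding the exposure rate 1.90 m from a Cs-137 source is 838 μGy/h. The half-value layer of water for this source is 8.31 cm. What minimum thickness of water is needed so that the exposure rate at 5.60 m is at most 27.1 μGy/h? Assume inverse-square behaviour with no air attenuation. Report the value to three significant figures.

15.2 cm

At 5.60 m, distance alone gives (1.90/5.60)² = 0.1151, so 838 × 0.1151 = 96.45 μGy/h.
Further attenuation needed: 96.45/27.1 = 3.559.
n = log₂(3.559) = 1.831 half-value layers.
Thickness = 1.831 × 8.31 cm = 15.22 cm.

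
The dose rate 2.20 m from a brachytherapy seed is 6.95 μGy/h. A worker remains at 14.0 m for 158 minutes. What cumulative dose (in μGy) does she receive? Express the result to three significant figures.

0.452 μGy

Applying the 1/r² law, rate at 14.0 m:
6.95 × (2.20/14.0)² = 6.95 × 0.02469 = 0.1716 μGy/h.
Dose = rate × time = 0.1716 μGy/h × 2.633 h = 0.4518 μGy.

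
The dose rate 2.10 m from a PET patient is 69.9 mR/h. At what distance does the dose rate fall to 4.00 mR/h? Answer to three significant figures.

By the inverse-square law, d₂ = d₁·√(I₁/I₂).
I₁/I₂ = 69.9/4.00 = 17.48, so d₂ = 2.10 × √17.48 = 8.780 m.

8.78 m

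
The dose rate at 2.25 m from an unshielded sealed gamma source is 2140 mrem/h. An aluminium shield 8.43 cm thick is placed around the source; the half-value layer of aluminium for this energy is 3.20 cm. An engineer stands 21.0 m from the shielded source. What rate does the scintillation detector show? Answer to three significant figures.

Distance alone: 2140 × (2.25/21.0)² = 2140 × 0.01148 = 24.57 mrem/h.
Shield: 8.43/3.20 = 2.634 half-value layers → attenuation 2^(−2.634) = 0.1611.
Combined: 24.57 × 0.1611 = 3.958 mrem/h.

3.96 mrem/h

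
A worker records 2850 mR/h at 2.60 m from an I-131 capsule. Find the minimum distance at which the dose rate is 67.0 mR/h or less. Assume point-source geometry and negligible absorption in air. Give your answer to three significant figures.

Intensity scales as (d₁/d₂)², so d₂ = d₁·√(I₁/I₂).
I₁/I₂ = 2850/67.0 = 42.54, so d₂ = 2.60 × √42.54 = 16.96 m.

17.0 m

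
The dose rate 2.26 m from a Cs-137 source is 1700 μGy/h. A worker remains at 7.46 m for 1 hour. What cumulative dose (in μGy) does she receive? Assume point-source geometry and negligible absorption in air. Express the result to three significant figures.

Using I₁d₁² = I₂d₂², rate at 7.46 m:
(2.26/7.46)² = 0.09178, so 1700 × 0.09178 = 156.0 μGy/h.
Dose = rate × time = 156.0 μGy/h × 1.000 h = 156.0 μGy.

156 μGy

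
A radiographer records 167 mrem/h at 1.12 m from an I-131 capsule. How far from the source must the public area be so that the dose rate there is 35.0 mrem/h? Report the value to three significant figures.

Applying the 1/r² law, d₂ = d₁·√(I₁/I₂).
I₁/I₂ = 167/35.0 = 4.771, so d₂ = 1.12 × √4.771 = 2.446 m.

2.45 m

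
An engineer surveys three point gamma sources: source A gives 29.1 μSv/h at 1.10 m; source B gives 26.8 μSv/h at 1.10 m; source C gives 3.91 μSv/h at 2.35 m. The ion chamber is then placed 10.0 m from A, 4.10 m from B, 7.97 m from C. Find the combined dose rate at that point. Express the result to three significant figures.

2.62 μSv/h

Each source contributes Iᵢ·(dᵢ/rᵢ)²; contributions add.
A: 29.1 × (1.10/10.0)² = 0.3521 μSv/h
B: 26.8 × (1.10/4.10)² = 1.929 μSv/h
C: 3.91 × (2.35/7.97)² = 0.3399 μSv/h
Total = 0.3521 + 1.929 + 0.3399 = 2.621 μSv/h.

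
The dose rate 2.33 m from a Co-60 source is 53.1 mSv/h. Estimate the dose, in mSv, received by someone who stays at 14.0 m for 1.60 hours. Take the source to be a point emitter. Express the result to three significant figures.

2.35 mSv

Intensity scales as (d₁/d₂)², so rate at 14.0 m:
53.1 × (2.33/14.0)² = 53.1 × 0.02770 = 1.471 mSv/h.
Dose = rate × time = 1.471 mSv/h × 1.600 h = 2.354 mSv.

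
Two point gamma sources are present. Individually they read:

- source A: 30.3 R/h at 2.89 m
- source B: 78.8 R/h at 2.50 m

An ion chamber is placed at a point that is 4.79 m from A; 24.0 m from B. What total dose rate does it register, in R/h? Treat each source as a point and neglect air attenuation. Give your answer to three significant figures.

By superposition, sum each source's inverse-square contribution:
A: 30.3 × (2.89/4.79)² = 11.03 R/h
B: 78.8 × (2.50/24.0)² = 0.8550 R/h
Total = 11.03 + 0.8550 = 11.88 R/h.

11.9 R/h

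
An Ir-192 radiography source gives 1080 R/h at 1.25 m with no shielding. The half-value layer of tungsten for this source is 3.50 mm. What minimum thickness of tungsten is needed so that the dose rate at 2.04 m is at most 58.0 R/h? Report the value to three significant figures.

At 2.04 m, distance alone gives (1.25/2.04)² = 0.3755, so 1080 × 0.3755 = 405.5 R/h.
Further attenuation needed: 405.5/58.0 = 6.991.
n = log₂(6.991) = 2.805 half-value layers.
Thickness = 2.805 × 3.50 mm = 9.818 mm.

9.82 mm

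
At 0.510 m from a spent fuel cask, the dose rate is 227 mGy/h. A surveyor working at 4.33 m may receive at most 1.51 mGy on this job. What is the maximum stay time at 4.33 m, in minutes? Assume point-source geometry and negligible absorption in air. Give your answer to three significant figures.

28.8 min

Since intensity falls as 1/r², rate at 4.33 m:
(0.510/4.33)² = 0.01387, so 227 × 0.01387 = 3.148 mGy/h.
Stay time = 1.51 mGy ÷ 3.148 mGy/h = 0.4797 h = 28.78 min.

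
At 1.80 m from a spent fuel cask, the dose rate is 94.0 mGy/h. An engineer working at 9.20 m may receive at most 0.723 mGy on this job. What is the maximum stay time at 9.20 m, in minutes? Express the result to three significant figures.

12.1 min

Applying the 1/r² law, rate at 9.20 m:
(1.80/9.20)² = 0.03828, so 94.0 × 0.03828 = 3.598 mGy/h.
Stay time = 0.723 mGy ÷ 3.598 mGy/h = 0.2009 h = 12.05 min.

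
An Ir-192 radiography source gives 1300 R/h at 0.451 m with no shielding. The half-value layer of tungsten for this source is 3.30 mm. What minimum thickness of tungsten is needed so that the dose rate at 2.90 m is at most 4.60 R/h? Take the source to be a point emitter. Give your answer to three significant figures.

9.15 mm

At 2.90 m, distance alone gives (0.451/2.90)² = 0.02419, so 1300 × 0.02419 = 31.45 R/h.
Further attenuation needed: 31.45/4.60 = 6.837.
n = log₂(6.837) = 2.773 half-value layers.
Thickness = 2.773 × 3.30 mm = 9.151 mm.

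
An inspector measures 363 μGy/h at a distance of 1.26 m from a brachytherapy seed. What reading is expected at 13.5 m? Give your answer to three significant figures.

3.16 μGy/h

Using I₁d₁² = I₂d₂², the rate at 13.5 m is
(1.26/13.5)² = 0.008711, so 363 × 0.008711 = 3.162 μGy/h.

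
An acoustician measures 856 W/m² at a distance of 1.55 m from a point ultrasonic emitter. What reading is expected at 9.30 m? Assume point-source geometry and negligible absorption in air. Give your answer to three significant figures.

23.8 W/m²

Using I₁d₁² = I₂d₂², the rate at 9.30 m is
(1.55/9.30)² = 0.02778, so 856 × 0.02778 = 23.78 W/m².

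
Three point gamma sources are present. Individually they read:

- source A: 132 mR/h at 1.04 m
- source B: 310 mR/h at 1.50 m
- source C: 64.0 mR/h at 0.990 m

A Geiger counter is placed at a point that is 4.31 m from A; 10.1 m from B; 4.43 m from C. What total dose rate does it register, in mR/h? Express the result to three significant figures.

17.7 mR/h

By superposition, sum each source's inverse-square contribution:
A: 132 × (1.04/4.31)² = 7.686 mR/h
B: 310 × (1.50/10.1)² = 6.838 mR/h
C: 64.0 × (0.990/4.43)² = 3.196 mR/h
Total = 7.686 + 6.838 + 3.196 = 17.72 mR/h.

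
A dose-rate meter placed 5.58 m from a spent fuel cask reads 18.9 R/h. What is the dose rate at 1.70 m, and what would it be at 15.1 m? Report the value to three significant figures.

Intensity scales as (d₁/d₂)², so
At 1.70 m: 18.9 × (5.58/1.70)² = 18.9 × 10.77 = 203.6 R/h
At 15.1 m: (1.70/15.1)² = 0.01267, so 203.6 × 0.01267 = 2.580 R/h.

204 R/h; 2.58 R/h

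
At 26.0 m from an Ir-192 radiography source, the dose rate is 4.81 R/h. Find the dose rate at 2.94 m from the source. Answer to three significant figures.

Intensity scales as (d₁/d₂)², so the rate at 2.94 m is
4.81 × (26.0/2.94)² = 4.81 × 78.21 = 376.2 R/h.

376 R/h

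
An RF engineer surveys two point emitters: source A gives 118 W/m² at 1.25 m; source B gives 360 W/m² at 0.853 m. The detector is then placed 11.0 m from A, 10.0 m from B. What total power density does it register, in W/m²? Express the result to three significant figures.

4.14 W/m²

By superposition, sum each source's inverse-square contribution:
A: 118 × (1.25/11.0)² = 1.524 W/m²
B: 360 × (0.853/10.0)² = 2.619 W/m²
Total = 1.524 + 2.619 = 4.143 W/m².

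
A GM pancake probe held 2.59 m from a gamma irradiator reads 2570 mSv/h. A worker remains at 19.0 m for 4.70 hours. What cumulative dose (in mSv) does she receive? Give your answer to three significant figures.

224 mSv

Using I₁d₁² = I₂d₂², rate at 19.0 m:
(2.59/19.0)² = 0.01858, so 2570 × 0.01858 = 47.75 mSv/h.
Dose = rate × time = 47.75 mSv/h × 4.700 h = 224.4 mSv.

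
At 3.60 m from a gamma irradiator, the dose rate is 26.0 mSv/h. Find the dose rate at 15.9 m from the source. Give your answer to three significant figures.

Applying the 1/r² law, the rate at 15.9 m is
26.0 × (3.60/15.9)² = 26.0 × 0.05126 = 1.333 mSv/h.

1.33 mSv/h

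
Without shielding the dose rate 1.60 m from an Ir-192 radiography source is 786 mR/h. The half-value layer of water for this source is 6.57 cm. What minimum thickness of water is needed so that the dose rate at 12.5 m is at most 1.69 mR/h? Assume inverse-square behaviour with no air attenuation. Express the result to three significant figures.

At 12.5 m, distance alone gives 786 × (1.60/12.5)² = 786 × 0.01638 = 12.87 mR/h.
Further attenuation needed: 12.87/1.69 = 7.615.
n = log₂(7.615) = 2.929 half-value layers.
Thickness = 2.929 × 6.57 cm = 19.24 cm.

19.2 cm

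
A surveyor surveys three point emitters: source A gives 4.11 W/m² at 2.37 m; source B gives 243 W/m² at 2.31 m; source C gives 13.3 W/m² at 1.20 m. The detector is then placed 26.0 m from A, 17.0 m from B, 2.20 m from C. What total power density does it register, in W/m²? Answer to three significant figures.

8.48 W/m²

By superposition, sum each source's inverse-square contribution:
A: 4.11 × (2.37/26.0)² = 0.03415 W/m²
B: 243 × (2.31/17.0)² = 4.487 W/m²
C: 13.3 × (1.20/2.20)² = 3.957 W/m²
Total = 0.03415 + 4.487 + 3.957 = 8.478 W/m².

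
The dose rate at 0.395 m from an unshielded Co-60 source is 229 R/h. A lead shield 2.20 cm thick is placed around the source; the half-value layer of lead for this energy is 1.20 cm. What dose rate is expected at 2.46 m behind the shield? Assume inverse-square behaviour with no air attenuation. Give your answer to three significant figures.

1.66 R/h

Distance alone: 229 × (0.395/2.46)² = 229 × 0.02578 = 5.904 R/h.
Shield: 2.20/1.20 = 1.833 half-value layers → attenuation 2^(−1.833) = 0.2807.
Combined: 5.904 × 0.2807 = 1.657 R/h.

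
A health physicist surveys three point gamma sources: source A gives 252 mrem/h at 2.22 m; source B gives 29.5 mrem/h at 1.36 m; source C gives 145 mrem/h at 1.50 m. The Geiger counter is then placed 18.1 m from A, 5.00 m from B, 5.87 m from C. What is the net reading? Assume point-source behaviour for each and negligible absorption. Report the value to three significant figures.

By superposition, sum each source's inverse-square contribution:
A: 252 × (2.22/18.1)² = 3.791 mrem/h
B: 29.5 × (1.36/5.00)² = 2.183 mrem/h
C: 145 × (1.50/5.87)² = 9.468 mrem/h
Total = 3.791 + 2.183 + 9.468 = 15.44 mrem/h.

15.4 mrem/h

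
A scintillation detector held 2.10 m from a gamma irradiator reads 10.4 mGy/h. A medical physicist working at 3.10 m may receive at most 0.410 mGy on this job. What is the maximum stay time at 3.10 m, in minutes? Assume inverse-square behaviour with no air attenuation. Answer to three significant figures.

5.15 min

Applying the 1/r² law, rate at 3.10 m:
10.4 × (2.10/3.10)² = 10.4 × 0.4589 = 4.773 mGy/h.
Stay time = 0.410 mGy ÷ 4.773 mGy/h = 0.08590 h = 5.154 min.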